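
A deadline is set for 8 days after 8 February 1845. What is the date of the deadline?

16 February 1845

Count 8 days after February 8, 1845:
Within February 1845: 16 − 8 = 8 days.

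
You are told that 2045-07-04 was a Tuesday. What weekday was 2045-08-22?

Tuesday

July 2045: 31 − 4 = 27 days remain.
August 1–22, 2045: 22 days.
Total: 27 + 22 = 49 days.
49 is a multiple of 7, so 2045-08-22 falls on the same weekday: Tuesday.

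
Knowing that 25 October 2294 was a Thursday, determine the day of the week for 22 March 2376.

Day-of-year of October 25, 2294: 298.
Day-of-year of March 22, 2376: 82.
2294 has 365 days, so 365 − 298 = 67 days remain in 2294.
Full years 2295–2375: 62 common + 19 leap = 62×365 + 19×366 = 29584 days.
Total: 67 + 29584 + 82 = 29733 days.
29733 mod 7 = 4, so 4 days after Thursday is Monday.

Monday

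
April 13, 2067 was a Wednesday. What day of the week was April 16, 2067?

Saturday

Within April 2067: 16 − 13 = 3 days.
3 mod 7 = 3, so 3 days after Wednesday is Saturday.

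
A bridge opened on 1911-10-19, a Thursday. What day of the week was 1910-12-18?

Sunday

Count forward from the earlier date (December 18, 1910) to the later (October 19, 1911):
December 1910: 31 − 18 = 13 days remain.
Then 9 full months totalling 273 days.
October 1–19, 1911: 19 days.
Total: 13 + 273 + 19 = 305 days.
305 mod 7 = 4, so 4 days before Thursday is Sunday.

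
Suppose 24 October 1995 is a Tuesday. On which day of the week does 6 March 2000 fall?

Monday

Day-of-year of October 24, 1995: 297.
Day-of-year of March 6, 2000: 66.
1995 has 365 days, so 365 − 297 = 68 days remain in 1995.
Full years: 1996: 366; 1997: 365; 1998: 365; 1999: 365. Sum = 1461.
Total: 68 + 1461 + 66 = 1595 days.
1595 mod 7 = 6, so 6 days after Tuesday is Monday.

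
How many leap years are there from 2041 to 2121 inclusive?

Years divisible by 4: 2044, 2048, …, 2120 — 20 in all.
Of these, 2100 is divisible by 100 but not 400, so not leap.
Leap years: 20 − 1 = 19.

19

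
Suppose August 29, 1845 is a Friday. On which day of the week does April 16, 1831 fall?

Count forward from the earlier date (April 16, 1831) to the later (August 29, 1845):
From April 16, 1831 to April 16, 1845: 14 years, of which 4 contain a Feb 29 — 10×365 + 4×366 = 5114 days.
April 1845: 30 − 16 = 14 days remain.
Then May (31), June (30), July (31): 31 + 30 + 31 = 92 days.
August 1–29, 1845: 29 days.
Residual: 135 days.
Total: 5249 days.
5249 mod 7 = 6, so 6 days before Friday is Saturday.

Saturday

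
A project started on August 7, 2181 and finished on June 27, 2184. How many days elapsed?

1055

August 7, 2181 → August 7, 2182: 365 days.
August 7, 2182 → August 7, 2183: 365 days.
August 2183: 31 − 7 = 24 days remain.
Then 9 full months totalling 274 days.
June 1–27, 2184: 27 days.
Residual: 325 days.
Total: 1055 days.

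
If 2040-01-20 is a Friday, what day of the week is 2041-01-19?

Saturday

January 2040: 31 − 20 = 11 days remain.
Then 11 full months totalling 335 days.
January 1–19, 2041: 19 days.
Residual: 365 days.
Total: 365 days.
365 mod 7 = 1, so 1 day after Friday is Saturday.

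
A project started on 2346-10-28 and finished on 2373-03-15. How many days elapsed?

From October 28, 2346 to October 28, 2372: 26 years, of which 7 contain a Feb 29 — 19×365 + 7×366 = 9497 days.
October 2372: 31 − 28 = 3 days remain.
Then November (30), December (31), January (31), February 2373 (28): 30 + 31 + 31 + 28 = 120 days.
March 1–15, 2373: 15 days.
Residual: 138 days.
Total: 9635 days.

9635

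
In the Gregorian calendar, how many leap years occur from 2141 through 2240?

Years divisible by 4: 2144, 2148, …, 2240 — 25 in all.
Of these, 2200 is divisible by 100 but not 400, so not leap.
Leap years: 25 − 1 = 24.

24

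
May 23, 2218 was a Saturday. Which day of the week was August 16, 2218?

May 2218: 31 − 23 = 8 days remain.
Then June (30), July (31): 30 + 31 = 61 days.
August 1–16, 2218: 16 days.
Total: 8 + 61 + 16 = 85 days.
85 mod 7 = 1, so 1 day after Saturday is Sunday.

Sunday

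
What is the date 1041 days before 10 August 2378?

4 October 2375

Count 1041 days before August 10, 2378:
October 4, 2375 → October 4, 2376: 366 days (2376 is a leap year).
October 4, 2376 → October 4, 2377: 365 days.
October 2377: 31 − 4 = 27 days remain.
Then 9 full months totalling 273 days.
August 1–10, 2378: 10 days.
Residual: 310 days.
Total: 1041 days.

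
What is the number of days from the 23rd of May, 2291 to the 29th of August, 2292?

464

May 23, 2291 → May 23, 2292: 366 days (2292 is a leap year).
May 2292: 31 − 23 = 8 days remain.
Then June (30), July (31): 30 + 31 = 61 days.
August 1–29, 2292: 29 days.
Residual: 98 days.
Total: 464 days.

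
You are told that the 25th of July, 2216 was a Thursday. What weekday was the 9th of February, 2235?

Day-of-year of July 25, 2216: 207.
Day-of-year of February 9, 2235: 40.
2216 has 366 days, so 366 − 207 = 159 days remain in 2216.
Full years 2217–2234: 14 common + 4 leap = 14×365 + 4×366 = 6574 days.
Total: 159 + 6574 + 40 = 6773 days.
6773 mod 7 = 4, so 4 days after Thursday is Monday.

Monday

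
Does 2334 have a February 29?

No

2334 is not a leap year.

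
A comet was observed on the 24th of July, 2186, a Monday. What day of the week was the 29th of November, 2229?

From July 24, 2186 to July 24, 2229: 43 years, of which 10 contain a Feb 29 — 33×365 + 10×366 = 15705 days.
(2200 is not a leap year (divisible by 100 but not 400).)
July 2229: 31 − 24 = 7 days remain.
Then August (31), September (30), October (31): 31 + 30 + 31 = 92 days.
November 1–29, 2229: 29 days.
Residual: 128 days.
Total: 15833 days.
15833 mod 7 = 6, so 6 days after Monday is Sunday.

Sunday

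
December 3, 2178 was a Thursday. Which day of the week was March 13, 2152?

Monday

Count forward from the earlier date (March 13, 2152) to the later (December 3, 2178):
Day-of-year of March 13, 2152: 73.
Day-of-year of December 3, 2178: 337.
2152 has 366 days, so 366 − 73 = 293 days remain in 2152.
Full years 2153–2177: 19 common + 6 leap = 19×365 + 6×366 = 9131 days.
Total: 293 + 9131 + 337 = 9761 days.
9761 mod 7 = 3, so 3 days before Thursday is Monday.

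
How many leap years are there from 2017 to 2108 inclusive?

22

Years divisible by 4: 2020, 2024, …, 2108 — 23 in all.
Of these, 2100 is divisible by 100 but not 400, so not leap.
Leap years: 23 − 1 = 22.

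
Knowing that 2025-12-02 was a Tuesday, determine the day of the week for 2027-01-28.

December 2, 2025 → December 2, 2026: 365 days.
December 2026: 31 − 2 = 29 days remain.
January 1–28, 2027: 28 days.
Residual: 57 days.
Total: 422 days.
422 mod 7 = 2, so 2 days after Tuesday is Thursday.

Thursday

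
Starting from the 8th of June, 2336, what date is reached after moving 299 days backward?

the 14th of August, 2335

Count 299 days before June 8, 2336:
August 2335: 31 − 14 = 17 days remain.
Then 9 full months totalling 274 days.
June 1–8, 2336: 8 days.
Total: 17 + 274 + 8 = 299 days.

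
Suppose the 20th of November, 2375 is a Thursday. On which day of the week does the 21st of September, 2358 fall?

Sunday

Count forward from the earlier date (September 21, 2358) to the later (November 20, 2375):
Day-of-year of September 21, 2358: 264.
Day-of-year of November 20, 2375: 324.
2358 has 365 days, so 365 − 264 = 101 days remain in 2358.
Full years 2359–2374: 12 common + 4 leap = 12×365 + 4×366 = 5844 days.
Total: 101 + 5844 + 324 = 6269 days.
6269 mod 7 = 4, so 4 days before Thursday is Sunday.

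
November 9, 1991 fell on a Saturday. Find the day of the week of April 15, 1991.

Count forward from the earlier date (April 15, 1991) to the later (November 9, 1991):
April 1991: 30 − 15 = 15 days remain.
Then May (31), June (30), July (31), August (31), September (30), October (31): 31 + 30 + 31 + 31 + 30 + 31 = 184 days.
November 1–9, 1991: 9 days.
Total: 15 + 184 + 9 = 208 days.
208 mod 7 = 5, so 5 days before Saturday is Monday.

Monday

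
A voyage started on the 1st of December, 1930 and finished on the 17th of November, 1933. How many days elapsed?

1082

Day-of-year of December 1, 1930: 335.
Day-of-year of November 17, 1933: 321.
1930 has 365 days, so 365 − 335 = 30 days remain in 1930.
Full years: 1931: 365; 1932: 366. Sum = 731.
Total: 30 + 731 + 321 = 1082 days.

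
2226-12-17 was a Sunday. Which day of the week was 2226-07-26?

Count forward from the earlier date (July 26, 2226) to the later (December 17, 2226):
July 2226: 31 − 26 = 5 days remain.
Then August (31), September (30), October (31), November (30): 31 + 30 + 31 + 30 = 122 days.
December 1–17, 2226: 17 days.
Total: 5 + 122 + 17 = 144 days.
144 mod 7 = 4, so 4 days before Sunday is Wednesday.

Wednesday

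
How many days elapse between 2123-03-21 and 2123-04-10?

20

March 2123: 31 − 21 = 10 days remain.
April 1–10, 2123: 10 days.
Total: 10 + 10 = 20 days.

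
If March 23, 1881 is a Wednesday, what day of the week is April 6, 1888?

Day-of-year of March 23, 1881: 82.
Day-of-year of April 6, 1888: 97.
1881 has 365 days, so 365 − 82 = 283 days remain in 1881.
Full years: 1882: 365; 1883: 365; 1884: 366; 1885: 365; 1886: 365; 1887: 365. Sum = 2191.
Total: 283 + 2191 + 97 = 2571 days.
2571 mod 7 = 2, so 2 days after Wednesday is Friday.

Friday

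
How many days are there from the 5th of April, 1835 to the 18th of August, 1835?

135

April 1835: 30 − 5 = 25 days remain.
Then May (31), June (30), July (31): 31 + 30 + 31 = 92 days.
August 1–18, 1835: 18 days.
Total: 25 + 92 + 18 = 135 days.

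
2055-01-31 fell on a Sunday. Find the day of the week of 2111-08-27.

Day-of-year of January 31, 2055: 31.
Day-of-year of August 27, 2111: 239.
2055 has 365 days, so 365 − 31 = 334 days remain in 2055.
Full years 2056–2110: 42 common + 13 leap = 42×365 + 13×366 = 20088 days.
Total: 334 + 20088 + 239 = 20661 days.
20661 mod 7 = 4, so 4 days after Sunday is Thursday.

Thursday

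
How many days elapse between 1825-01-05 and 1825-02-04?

30

January 1825: 31 − 5 = 26 days remain.
February 1–4, 1825: 4 days (1825 is not a leap year).
Total: 26 + 4 = 30 days.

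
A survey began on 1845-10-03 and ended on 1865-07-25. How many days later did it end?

From October 3, 1845 to October 3, 1864: 19 years, of which 5 contain a Feb 29 — 14×365 + 5×366 = 6940 days.
October 1864: 31 − 3 = 28 days remain.
Then November (30), December (31), January (31), February 1865 (28), March (31), April (30), May (31), June (30): 30 + 31 + 31 + 28 + 31 + 30 + 31 + 30 = 242 days.
July 1–25, 1865: 25 days.
Residual: 295 days.
Total: 7235 days.

7235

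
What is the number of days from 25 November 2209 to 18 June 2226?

From November 25, 2209 to November 25, 2225: 16 years, of which 4 contain a Feb 29 — 12×365 + 4×366 = 5844 days.
November 2225: 30 − 25 = 5 days remain.
Then December (31), January (31), February 2226 (28), March (31), April (30), May (31): 31 + 31 + 28 + 31 + 30 + 31 = 182 days.
June 1–18, 2226: 18 days.
Residual: 205 days.
Total: 6049 days.

6049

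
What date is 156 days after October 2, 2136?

March 7, 2137

Count 156 days after October 2, 2136:
Day-of-year of October 2, 2136: 276.
Day-of-year of March 7, 2137: 66.
2136 has 366 days, so 366 − 276 = 90 days remain in 2136.
Total: 90 + 66 = 156 days.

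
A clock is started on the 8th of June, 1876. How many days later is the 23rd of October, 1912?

13285

Day-of-year of June 8, 1876: 160.
Day-of-year of October 23, 1912: 297.
1876 has 366 days, so 366 − 160 = 206 days remain in 1876.
Full years 1877–1911: 28 common + 7 leap = 28×365 + 7×366 = 12782 days.
Total: 206 + 12782 + 297 = 13285 days.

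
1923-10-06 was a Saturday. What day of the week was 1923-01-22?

Count forward from the earlier date (January 22, 1923) to the later (October 6, 1923):
January 1923: 31 − 22 = 9 days remain.
Then February 1923 (28), March (31), April (30), May (31), June (30), July (31), August (31), September (30): 28 + 31 + 30 + 31 + 30 + 31 + 31 + 30 = 242 days.
October 1–6, 1923: 6 days.
Total: 9 + 242 + 6 = 257 days.
257 mod 7 = 5, so 5 days before Saturday is Monday.

Monday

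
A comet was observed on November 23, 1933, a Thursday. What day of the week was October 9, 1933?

Monday

Count forward from the earlier date (October 9, 1933) to the later (November 23, 1933):
October 1933: 31 − 9 = 22 days remain.
November 1–23, 1933: 23 days.
Total: 22 + 23 = 45 days.
45 mod 7 = 3, so 3 days before Thursday is Monday.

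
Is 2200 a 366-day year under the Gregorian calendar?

No

2200 is not a leap year (divisible by 100 but not 400).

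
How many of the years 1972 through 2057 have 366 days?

Years divisible by 4: 1972, 1976, …, 2056 — 22 in all.
2000 is divisible by 400, so still leap.
No century exceptions apply. Count: 22.

22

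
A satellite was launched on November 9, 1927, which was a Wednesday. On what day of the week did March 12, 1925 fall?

Count forward from the earlier date (March 12, 1925) to the later (November 9, 1927):
Day-of-year of March 12, 1925: 71.
Day-of-year of November 9, 1927: 313.
1925 has 365 days, so 365 − 71 = 294 days remain in 1925.
Full years: 1926: 365. Sum = 365.
Total: 294 + 365 + 313 = 972 days.
972 mod 7 = 6, so 6 days before Wednesday is Thursday.

Thursday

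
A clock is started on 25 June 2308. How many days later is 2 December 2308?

160

June 2308: 30 − 25 = 5 days remain.
Then July (31), August (31), September (30), October (31), November (30): 31 + 31 + 30 + 31 + 30 = 153 days.
December 1–2, 2308: 2 days.
Total: 5 + 153 + 2 = 160 days.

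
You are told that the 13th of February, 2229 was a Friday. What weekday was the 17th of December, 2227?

Count forward from the earlier date (December 17, 2227) to the later (February 13, 2229):
December 2227: 31 − 17 = 14 days remain.
Then 13 full months totalling 397 days.
February 1–13, 2229: 13 days (2229 is not a leap year).
Total: 14 + 397 + 13 = 424 days.
424 mod 7 = 4, so 4 days before Friday is Monday.

Monday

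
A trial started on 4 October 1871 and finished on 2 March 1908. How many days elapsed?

13298

Day-of-year of October 4, 1871: 277.
Day-of-year of March 2, 1908: 62.
1871 has 365 days, so 365 − 277 = 88 days remain in 1871.
Full years 1872–1907: 28 common + 8 leap = 28×365 + 8×366 = 13148 days.
Total: 88 + 13148 + 62 = 13298 days.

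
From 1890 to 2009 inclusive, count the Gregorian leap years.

29

Years divisible by 4: 1892, 1896, …, 2008 — 30 in all.
Of these, 1900 is divisible by 100 but not 400, so not leap.
2000 is divisible by 400, so still leap.
Leap years: 30 − 1 = 29.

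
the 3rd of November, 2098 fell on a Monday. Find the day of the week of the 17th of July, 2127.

Thursday

Day-of-year of November 3, 2098: 307.
Day-of-year of July 17, 2127: 198.
2098 has 365 days, so 365 − 307 = 58 days remain in 2098.
Full years 2099–2126: 22 common + 6 leap = 22×365 + 6×366 = 10226 days.
Total: 58 + 10226 + 198 = 10482 days.
10482 mod 7 = 3, so 3 days after Monday is Thursday.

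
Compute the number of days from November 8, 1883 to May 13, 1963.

29040

Day-of-year of November 8, 1883: 312.
Day-of-year of May 13, 1963: 133.
1883 has 365 days, so 365 − 312 = 53 days remain in 1883.
Full years 1884–1962: 60 common + 19 leap = 60×365 + 19×366 = 28854 days.
Total: 53 + 28854 + 133 = 29040 days.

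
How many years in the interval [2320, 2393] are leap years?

19

Years divisible by 4: 2320, 2324, …, 2392 — 19 in all.
No century exceptions apply. Count: 19.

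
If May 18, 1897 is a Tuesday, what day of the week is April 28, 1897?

Wednesday

Count forward from the earlier date (April 28, 1897) to the later (May 18, 1897):
April 1897: 30 − 28 = 2 days remain.
May 1–18, 1897: 18 days.
Total: 2 + 18 = 20 days.
20 mod 7 = 6, so 6 days before Tuesday is Wednesday.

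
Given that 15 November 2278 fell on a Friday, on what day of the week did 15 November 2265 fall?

Wednesday

Count forward from the earlier date (November 15, 2265) to the later (November 15, 2278):
Day-of-year of November 15, 2265: 319.
Day-of-year of November 15, 2278: 319.
2265 has 365 days, so 365 − 319 = 46 days remain in 2265.
Full years 2266–2277: 9 common + 3 leap = 9×365 + 3×366 = 4383 days.
Total: 46 + 4383 + 319 = 4748 days.
4748 mod 7 = 2, so 2 days before Friday is Wednesday.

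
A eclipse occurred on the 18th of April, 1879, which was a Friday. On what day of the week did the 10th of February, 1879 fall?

Monday

Count forward from the earlier date (February 10, 1879) to the later (April 18, 1879):
February 1879: 28 − 10 = 18 days remain (1879 is not a leap year, so February has 28 days).
Then March (31): 31 days.
April 1–18, 1879: 18 days.
Total: 18 + 31 + 18 = 67 days.
67 mod 7 = 4, so 4 days before Friday is Monday.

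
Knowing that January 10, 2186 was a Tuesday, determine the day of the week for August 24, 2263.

Monday

Day-of-year of January 10, 2186: 10.
Day-of-year of August 24, 2263: 236.
2186 has 365 days, so 365 − 10 = 355 days remain in 2186.
Full years 2187–2262: 58 common + 18 leap = 58×365 + 18×366 = 27758 days.
Total: 355 + 27758 + 236 = 28349 days.
28349 mod 7 = 6, so 6 days after Tuesday is Monday.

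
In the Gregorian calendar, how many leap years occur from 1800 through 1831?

7

Years divisible by 4 in [1800, 1831]: 1800, 1804, 1808, 1812, 1816, 1820, 1824, 1828.
Of these, 1800 is divisible by 100 but not 400, so not leap.
Leap years: 8 − 1 = 7.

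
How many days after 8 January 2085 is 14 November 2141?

From January 8, 2085 to January 8, 2141: 56 years, of which 13 contain a Feb 29 — 43×365 + 13×366 = 20453 days.
(2100 is not a leap year (divisible by 100 but not 400).)
January 2141: 31 − 8 = 23 days remain.
Then 9 full months totalling 273 days.
November 1–14, 2141: 14 days.
Residual: 310 days.
Total: 20763 days.

20763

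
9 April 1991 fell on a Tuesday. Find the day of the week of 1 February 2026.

Sunday

Day-of-year of April 9, 1991: 99.
Day-of-year of February 1, 2026: 32.
1991 has 365 days, so 365 − 99 = 266 days remain in 1991.
Full years 1992–2025: 25 common + 9 leap = 25×365 + 9×366 = 12419 days.
Total: 266 + 12419 + 32 = 12717 days.
12717 mod 7 = 5, so 5 days after Tuesday is Sunday.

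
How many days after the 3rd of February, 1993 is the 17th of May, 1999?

2294

February 3, 1993 → February 3, 1994: 365 days.
February 3, 1994 → February 3, 1995: 365 days.
February 3, 1995 → February 3, 1996: 365 days.
February 3, 1996 → February 3, 1997: 366 days (1996 is a leap year).
February 3, 1997 → February 3, 1998: 365 days.
February 3, 1998 → February 3, 1999: 365 days.
February 1999: 28 − 3 = 25 days remain (1999 is not a leap year, so February has 28 days).
Then March (31), April (30): 31 + 30 = 61 days.
May 1–17, 1999: 17 days.
Residual: 103 days.
Total: 2294 days.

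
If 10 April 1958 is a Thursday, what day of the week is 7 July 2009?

Tuesday

From April 10, 1958 to April 10, 2009: 51 years, of which 13 contain a Feb 29 — 38×365 + 13×366 = 18628 days.
(2000 is a leap year (divisible by 400).)
April 2009: 30 − 10 = 20 days remain.
Then May (31), June (30): 31 + 30 = 61 days.
July 1–7, 2009: 7 days.
Residual: 88 days.
Total: 18716 days.
18716 mod 7 = 5, so 5 days after Thursday is Tuesday.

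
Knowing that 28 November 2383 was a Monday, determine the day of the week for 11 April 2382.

Count forward from the earlier date (April 11, 2382) to the later (November 28, 2383):
Day-of-year of April 11, 2382: 101.
Day-of-year of November 28, 2383: 332.
2382 has 365 days, so 365 − 101 = 264 days remain in 2382.
Total: 264 + 332 = 596 days.
596 mod 7 = 1, so 1 day before Monday is Sunday.

Sunday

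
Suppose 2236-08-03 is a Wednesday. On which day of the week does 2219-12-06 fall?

Monday

Count forward from the earlier date (December 6, 2219) to the later (August 3, 2236):
From December 6, 2219 to December 6, 2235: 16 years, of which 4 contain a Feb 29 — 12×365 + 4×366 = 5844 days.
December 2235: 31 − 6 = 25 days remain.
Then January (31), February 2236 (29), March (31), April (30), May (31), June (30), July (31): 31 + 29 + 31 + 30 + 31 + 30 + 31 = 213 days.
August 1–3, 2236: 3 days.
Residual: 241 days.
Total: 6085 days.
6085 mod 7 = 2, so 2 days before Wednesday is Monday.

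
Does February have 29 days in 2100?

No

2100 is not a leap year (divisible by 100 but not 400).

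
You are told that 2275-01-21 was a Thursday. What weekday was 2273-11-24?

Count forward from the earlier date (November 24, 2273) to the later (January 21, 2275):
November 24, 2273 → November 24, 2274: 365 days.
November 2274: 30 − 24 = 6 days remain.
Then December (31): 31 days.
January 1–21, 2275: 21 days.
Residual: 58 days.
Total: 423 days.
423 mod 7 = 3, so 3 days before Thursday is Monday.

Monday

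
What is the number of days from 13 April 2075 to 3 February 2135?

Day-of-year of April 13, 2075: 103.
Day-of-year of February 3, 2135: 34.
2075 has 365 days, so 365 − 103 = 262 days remain in 2075.
Full years 2076–2134: 45 common + 14 leap = 45×365 + 14×366 = 21549 days.
Total: 262 + 21549 + 34 = 21845 days.

21845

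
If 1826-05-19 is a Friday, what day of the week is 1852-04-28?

From May 19, 1826 to May 19, 1851: 25 years, of which 6 contain a Feb 29 — 19×365 + 6×366 = 9131 days.
May 1851: 31 − 19 = 12 days remain.
Then 10 full months totalling 305 days.
April 1–28, 1852: 28 days.
Residual: 345 days.
Total: 9476 days.
9476 mod 7 = 5, so 5 days after Friday is Wednesday.

Wednesday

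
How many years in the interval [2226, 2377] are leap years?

37

Years divisible by 4: 2228, 2232, …, 2376 — 38 in all.
Of these, 2300 is divisible by 100 but not 400, so not leap.
Leap years: 38 − 1 = 37.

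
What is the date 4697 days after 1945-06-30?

1958-05-10

Count 4697 days after June 30, 1945:
From June 30, 1945 to June 30, 1957: 12 years, of which 3 contain a Feb 29 — 9×365 + 3×366 = 4383 days.
June 1957: 30 − 30 = 0 days remain.
Then 10 full months totalling 304 days.
May 1–10, 1958: 10 days.
Residual: 314 days.
Total: 4697 days.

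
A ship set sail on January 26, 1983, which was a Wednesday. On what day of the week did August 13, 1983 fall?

January 1983: 31 − 26 = 5 days remain.
Then February 1983 (28), March (31), April (30), May (31), June (30), July (31): 28 + 31 + 30 + 31 + 30 + 31 = 181 days.
August 1–13, 1983: 13 days.
Total: 5 + 181 + 13 = 199 days.
199 mod 7 = 3, so 3 days after Wednesday is Saturday.

Saturday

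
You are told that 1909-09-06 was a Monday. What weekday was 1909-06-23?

Count forward from the earlier date (June 23, 1909) to the later (September 6, 1909):
June 1909: 30 − 23 = 7 days remain.
Then July (31), August (31): 31 + 31 = 62 days.
September 1–6, 1909: 6 days.
Total: 7 + 62 + 6 = 75 days.
75 mod 7 = 5, so 5 days before Monday is Wednesday.

Wednesday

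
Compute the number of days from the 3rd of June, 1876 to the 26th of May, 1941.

23732

From June 3, 1876 to June 3, 1940: 64 years, of which 15 contain a Feb 29 — 49×365 + 15×366 = 23375 days.
(1900 is not a leap year (divisible by 100 but not 400).)
June 1940: 30 − 3 = 27 days remain.
Then 10 full months totalling 304 days.
May 1–26, 1941: 26 days.
Residual: 357 days.
Total: 23732 days.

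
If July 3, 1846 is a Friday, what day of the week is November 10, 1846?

July 1846: 31 − 3 = 28 days remain.
Then August (31), September (30), October (31): 31 + 30 + 31 = 92 days.
November 1–10, 1846: 10 days.
Total: 28 + 92 + 10 = 130 days.
130 mod 7 = 4, so 4 days after Friday is Tuesday.

Tuesday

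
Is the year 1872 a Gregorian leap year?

Yes

1872 is a leap year.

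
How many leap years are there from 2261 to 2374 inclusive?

Years divisible by 4: 2264, 2268, …, 2372 — 28 in all.
Of these, 2300 is divisible by 100 but not 400, so not leap.
Leap years: 28 − 1 = 27.

27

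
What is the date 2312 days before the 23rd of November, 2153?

the 26th of July, 2147

Count 2312 days before November 23, 2153:
Day-of-year of July 26, 2147: 207.
Day-of-year of November 23, 2153: 327.
2147 has 365 days, so 365 − 207 = 158 days remain in 2147.
Full years: 2148: 366; 2149: 365; 2150: 365; 2151: 365; 2152: 366. Sum = 1827.
Total: 158 + 1827 + 327 = 2312 days.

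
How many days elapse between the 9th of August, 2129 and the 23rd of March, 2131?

August 2129: 31 − 9 = 22 days remain.
Then 18 full months totalling 546 days.
March 1–23, 2131: 23 days.
Total: 22 + 546 + 23 = 591 days.

591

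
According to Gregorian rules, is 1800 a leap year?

1800 is not a leap year (divisible by 100 but not 400).

No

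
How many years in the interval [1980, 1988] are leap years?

Years divisible by 4 in [1980, 1988]: 1980, 1984, 1988.
No century exceptions apply. Count: 3.

3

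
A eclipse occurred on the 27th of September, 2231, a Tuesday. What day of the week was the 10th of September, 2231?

Count forward from the earlier date (September 10, 2231) to the later (September 27, 2231):
Within September 2231: 27 − 10 = 17 days.
17 mod 7 = 3, so 3 days before Tuesday is Saturday.

Saturday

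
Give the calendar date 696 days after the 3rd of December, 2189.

the 30th of October, 2191

Count 696 days after December 3, 2189:
December 2189: 31 − 3 = 28 days remain.
Then 21 full months totalling 638 days.
October 1–30, 2191: 30 days.
Total: 28 + 638 + 30 = 696 days.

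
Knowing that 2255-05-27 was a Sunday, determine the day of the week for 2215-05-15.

Monday

Count forward from the earlier date (May 15, 2215) to the later (May 27, 2255):
From May 15, 2215 to May 15, 2255: 40 years, of which 10 contain a Feb 29 — 30×365 + 10×366 = 14610 days.
Within May 2255: 27 − 15 = 12 days.
Total: 14622 days.
14622 mod 7 = 6, so 6 days before Sunday is Monday.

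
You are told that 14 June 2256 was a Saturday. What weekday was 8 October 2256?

Wednesday

June 2256: 30 − 14 = 16 days remain.
Then July (31), August (31), September (30): 31 + 31 + 30 = 92 days.
October 1–8, 2256: 8 days.
Total: 16 + 92 + 8 = 116 days.
116 mod 7 = 4, so 4 days after Saturday is Wednesday.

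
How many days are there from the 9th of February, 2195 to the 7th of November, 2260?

From February 9, 2195 to February 9, 2260: 65 years, of which 15 contain a Feb 29 — 50×365 + 15×366 = 23740 days.
(2200 is not a leap year (divisible by 100 but not 400).)
February 2260: 29 − 9 = 20 days remain (2260 is a leap year, so February has 29 days).
Then March (31), April (30), May (31), June (30), July (31), August (31), September (30), October (31): 31 + 30 + 31 + 30 + 31 + 31 + 30 + 31 = 245 days.
November 1–7, 2260: 7 days.
Residual: 272 days.
Total: 24012 days.

24012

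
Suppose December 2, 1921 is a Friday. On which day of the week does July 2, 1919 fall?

Wednesday

Count forward from the earlier date (July 2, 1919) to the later (December 2, 1921):
July 2, 1919 → July 2, 1920: 366 days (1920 is a leap year).
July 2, 1920 → July 2, 1921: 365 days.
July 1921: 31 − 2 = 29 days remain.
Then August (31), September (30), October (31), November (30): 31 + 30 + 31 + 30 = 122 days.
December 1–2, 1921: 2 days.
Residual: 153 days.
Total: 884 days.
884 mod 7 = 2, so 2 days before Friday is Wednesday.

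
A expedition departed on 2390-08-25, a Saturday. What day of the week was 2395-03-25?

August 25, 2390 → August 25, 2391: 365 days.
August 25, 2391 → August 25, 2392: 366 days (2392 is a leap year).
August 25, 2392 → August 25, 2393: 365 days.
August 25, 2393 → August 25, 2394: 365 days.
August 2394: 31 − 25 = 6 days remain.
Then September (30), October (31), November (30), December (31), January (31), February 2395 (28): 30 + 31 + 30 + 31 + 31 + 28 = 181 days.
March 1–25, 2395: 25 days.
Residual: 212 days.
Total: 1673 days.
1673 is a multiple of 7, so 2395-03-25 falls on the same weekday: Saturday.

Saturday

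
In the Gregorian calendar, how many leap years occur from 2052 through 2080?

8

Years divisible by 4 in [2052, 2080]: 2052, 2056, 2060, 2064, 2068, 2072, 2076, 2080.
No century exceptions apply. Count: 8.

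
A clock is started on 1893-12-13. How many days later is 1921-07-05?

10065

Day-of-year of December 13, 1893: 347.
Day-of-year of July 5, 1921: 186.
1893 has 365 days, so 365 − 347 = 18 days remain in 1893.
Full years 1894–1920: 21 common + 6 leap = 21×365 + 6×366 = 9861 days.
Total: 18 + 9861 + 186 = 10065 days.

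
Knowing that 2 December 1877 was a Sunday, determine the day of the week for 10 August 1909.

Day-of-year of December 2, 1877: 336.
Day-of-year of August 10, 1909: 222.
1877 has 365 days, so 365 − 336 = 29 days remain in 1877.
Full years 1878–1908: 24 common + 7 leap = 24×365 + 7×366 = 11322 days.
Total: 29 + 11322 + 222 = 11573 days.
11573 mod 7 = 2, so 2 days after Sunday is Tuesday.

Tuesday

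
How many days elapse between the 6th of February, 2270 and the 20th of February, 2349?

28868

From February 6, 2270 to February 6, 2349: 79 years, of which 19 contain a Feb 29 — 60×365 + 19×366 = 28854 days.
(2300 is not a leap year (divisible by 100 but not 400).)
Within February 2349: 20 − 6 = 14 days.
Total: 28868 days.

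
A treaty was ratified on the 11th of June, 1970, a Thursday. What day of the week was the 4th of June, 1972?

Sunday

Day-of-year of June 11, 1970: 162.
Day-of-year of June 4, 1972: 156.
1970 has 365 days, so 365 − 162 = 203 days remain in 1970.
Full years: 1971: 365. Sum = 365.
Total: 203 + 365 + 156 = 724 days.
724 mod 7 = 3, so 3 days after Thursday is Sunday.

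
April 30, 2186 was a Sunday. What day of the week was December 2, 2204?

From April 30, 2186 to April 30, 2204: 18 years, of which 4 contain a Feb 29 — 14×365 + 4×366 = 6574 days.
(2200 is not a leap year (divisible by 100 but not 400).)
April 2204: 30 − 30 = 0 days remain.
Then May (31), June (30), July (31), August (31), September (30), October (31), November (30): 31 + 30 + 31 + 31 + 30 + 31 + 30 = 214 days.
December 1–2, 2204: 2 days.
Residual: 216 days.
Total: 6790 days.
6790 is a multiple of 7, so December 2, 2204 falls on the same weekday: Sunday.

Sunday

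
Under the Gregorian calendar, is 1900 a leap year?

1900 is not a leap year (divisible by 100 but not 400).

No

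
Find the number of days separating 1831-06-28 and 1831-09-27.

91

June 1831: 30 − 28 = 2 days remain.
Then July (31), August (31): 31 + 31 = 62 days.
September 1–27, 1831: 27 days.
Total: 2 + 62 + 27 = 91 days.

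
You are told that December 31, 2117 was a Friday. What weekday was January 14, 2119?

Day-of-year of December 31, 2117: 365.
Day-of-year of January 14, 2119: 14.
2117 has 365 days, so 365 − 365 = 0 days remain in 2117.
Full years: 2118: 365. Sum = 365.
Total: 0 + 365 + 14 = 379 days.
379 mod 7 = 1, so 1 day after Friday is Saturday.

Saturday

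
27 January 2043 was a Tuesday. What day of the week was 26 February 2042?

Wednesday

Count forward from the earlier date (February 26, 2042) to the later (January 27, 2043):
Day-of-year of February 26, 2042: 57.
Day-of-year of January 27, 2043: 27.
2042 has 365 days, so 365 − 57 = 308 days remain in 2042.
Total: 308 + 27 = 335 days.
335 mod 7 = 6, so 6 days before Tuesday is Wednesday.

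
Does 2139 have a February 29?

No

2139 is not a leap year.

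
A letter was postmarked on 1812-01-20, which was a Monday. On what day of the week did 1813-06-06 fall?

Day-of-year of January 20, 1812: 20.
Day-of-year of June 6, 1813: 157.
1812 has 366 days, so 366 − 20 = 346 days remain in 1812.
Total: 346 + 157 = 503 days.
503 mod 7 = 6, so 6 days after Monday is Sunday.

Sunday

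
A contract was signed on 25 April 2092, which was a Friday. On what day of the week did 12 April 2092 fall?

Saturday

Count forward from the earlier date (April 12, 2092) to the later (April 25, 2092):
Within April 2092: 25 − 12 = 13 days.
13 mod 7 = 6, so 6 days before Friday is Saturday.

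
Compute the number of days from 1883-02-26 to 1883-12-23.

February 1883: 28 − 26 = 2 days remain (1883 is not a leap year, so February has 28 days).
Then 9 full months totalling 275 days.
December 1–23, 1883: 23 days.
Total: 2 + 275 + 23 = 300 days.

300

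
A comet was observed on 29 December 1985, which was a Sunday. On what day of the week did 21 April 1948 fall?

Count forward from the earlier date (April 21, 1948) to the later (December 29, 1985):
Day-of-year of April 21, 1948: 112.
Day-of-year of December 29, 1985: 363.
1948 has 366 days, so 366 − 112 = 254 days remain in 1948.
Full years 1949–1984: 27 common + 9 leap = 27×365 + 9×366 = 13149 days.
Total: 254 + 13149 + 363 = 13766 days.
13766 mod 7 = 4, so 4 days before Sunday is Wednesday.

Wednesday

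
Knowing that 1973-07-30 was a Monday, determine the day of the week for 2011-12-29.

Thursday

Day-of-year of July 30, 1973: 211.
Day-of-year of December 29, 2011: 363.
1973 has 365 days, so 365 − 211 = 154 days remain in 1973.
Full years 1974–2010: 28 common + 9 leap = 28×365 + 9×366 = 13514 days.
Total: 154 + 13514 + 363 = 14031 days.
14031 mod 7 = 3, so 3 days after Monday is Thursday.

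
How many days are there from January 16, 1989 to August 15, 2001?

From January 16, 1989 to January 16, 2001: 12 years, of which 3 contain a Feb 29 — 9×365 + 3×366 = 4383 days.
(2000 is a leap year (divisible by 400).)
January 2001: 31 − 16 = 15 days remain.
Then February 2001 (28), March (31), April (30), May (31), June (30), July (31): 28 + 31 + 30 + 31 + 30 + 31 = 181 days.
August 1–15, 2001: 15 days.
Residual: 211 days.
Total: 4594 days.

4594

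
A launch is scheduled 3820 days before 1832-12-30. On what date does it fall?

1822-07-16

Count 3820 days before December 30, 1832:
Day-of-year of July 16, 1822: 197.
Day-of-year of December 30, 1832: 365.
1822 has 365 days, so 365 − 197 = 168 days remain in 1822.
Full years 1823–1831: 7 common + 2 leap = 7×365 + 2×366 = 3287 days.
Total: 168 + 3287 + 365 = 3820 days.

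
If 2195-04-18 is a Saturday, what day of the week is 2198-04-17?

Tuesday

April 18, 2195 → April 18, 2196: 366 days (2196 is a leap year).
April 18, 2196 → April 18, 2197: 365 days.
April 2197: 30 − 18 = 12 days remain.
Then 11 full months totalling 335 days.
April 1–17, 2198: 17 days.
Residual: 364 days.
Total: 1095 days.
1095 mod 7 = 3, so 3 days after Saturday is Tuesday.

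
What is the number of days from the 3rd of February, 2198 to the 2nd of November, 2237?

Day-of-year of February 3, 2198: 34.
Day-of-year of November 2, 2237: 306.
2198 has 365 days, so 365 − 34 = 331 days remain in 2198.
Full years 2199–2236: 29 common + 9 leap = 29×365 + 9×366 = 13879 days.
Total: 331 + 13879 + 306 = 14516 days.

14516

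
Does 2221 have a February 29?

2221 is not a leap year.

No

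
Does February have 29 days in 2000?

Yes

2000 is a leap year (divisible by 400).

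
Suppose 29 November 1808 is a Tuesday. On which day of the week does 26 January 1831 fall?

Day-of-year of November 29, 1808: 334.
Day-of-year of January 26, 1831: 26.
1808 has 366 days, so 366 − 334 = 32 days remain in 1808.
Full years 1809–1830: 17 common + 5 leap = 17×365 + 5×366 = 8035 days.
Total: 32 + 8035 + 26 = 8093 days.
8093 mod 7 = 1, so 1 day after Tuesday is Wednesday.

Wednesday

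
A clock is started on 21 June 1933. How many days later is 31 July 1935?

770

June 1933: 30 − 21 = 9 days remain.
Then 24 full months totalling 730 days.
July 1–31, 1935: 31 days.
Total: 9 + 730 + 31 = 770 days.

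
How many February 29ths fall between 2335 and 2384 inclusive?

13

Years divisible by 4: 2336, 2340, …, 2384 — 13 in all.
No century exceptions apply. Count: 13.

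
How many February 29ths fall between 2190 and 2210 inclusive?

4

Years divisible by 4 in [2190, 2210]: 2192, 2196, 2200, 2204, 2208.
Of these, 2200 is divisible by 100 but not 400, so not leap.
Leap years: 5 − 1 = 4.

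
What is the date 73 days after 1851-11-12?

1852-01-24

Count 73 days after November 12, 1851:
Day-of-year of November 12, 1851: 316.
Day-of-year of January 24, 1852: 24.
1851 has 365 days, so 365 − 316 = 49 days remain in 1851.
Total: 49 + 24 = 73 days.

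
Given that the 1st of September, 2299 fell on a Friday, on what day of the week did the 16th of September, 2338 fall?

Day-of-year of September 1, 2299: 244.
Day-of-year of September 16, 2338: 259.
2299 has 365 days, so 365 − 244 = 121 days remain in 2299.
Full years 2300–2337: 29 common + 9 leap = 29×365 + 9×366 = 13879 days.
Total: 121 + 13879 + 259 = 14259 days.
14259 is a multiple of 7, so the 16th of September, 2338 falls on the same weekday: Friday.

Friday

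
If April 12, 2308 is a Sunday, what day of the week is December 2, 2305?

Saturday

Count forward from the earlier date (December 2, 2305) to the later (April 12, 2308):
Day-of-year of December 2, 2305: 336.
Day-of-year of April 12, 2308: 103.
2305 has 365 days, so 365 − 336 = 29 days remain in 2305.
Full years: 2306: 365; 2307: 365. Sum = 730.
Total: 29 + 730 + 103 = 862 days.
862 mod 7 = 1, so 1 day before Sunday is Saturday.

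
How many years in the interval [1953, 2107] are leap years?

Years divisible by 4: 1956, 1960, …, 2104 — 38 in all.
Of these, 2100 is divisible by 100 but not 400, so not leap.
2000 is divisible by 400, so still leap.
Leap years: 38 − 1 = 37.

37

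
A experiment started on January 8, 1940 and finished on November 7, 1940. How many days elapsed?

304

January 1940: 31 − 8 = 23 days remain.
Then 9 full months totalling 274 days.
November 1–7, 1940: 7 days.
Total: 23 + 274 + 7 = 304 days.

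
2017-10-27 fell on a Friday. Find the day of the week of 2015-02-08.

Sunday

Count forward from the earlier date (February 8, 2015) to the later (October 27, 2017):
February 2015: 28 − 8 = 20 days remain (2015 is not a leap year, so February has 28 days).
Then 31 full months totalling 945 days.
October 1–27, 2017: 27 days.
Total: 20 + 945 + 27 = 992 days.
992 mod 7 = 5, so 5 days before Friday is Sunday.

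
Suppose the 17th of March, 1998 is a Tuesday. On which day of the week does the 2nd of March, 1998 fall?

Count forward from the earlier date (March 2, 1998) to the later (March 17, 1998):
Within March 1998: 17 − 2 = 15 days.
15 mod 7 = 1, so 1 day before Tuesday is Monday.

Monday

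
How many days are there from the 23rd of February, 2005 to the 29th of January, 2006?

340

February 2005: 28 − 23 = 5 days remain (2005 is not a leap year, so February has 28 days).
Then 10 full months totalling 306 days.
January 1–29, 2006: 29 days.
Total: 5 + 306 + 29 = 340 days.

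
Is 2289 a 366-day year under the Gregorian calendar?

2289 is not a leap year.

No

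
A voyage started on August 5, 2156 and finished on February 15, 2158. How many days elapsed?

559

August 2156: 31 − 5 = 26 days remain.
Then 17 full months totalling 518 days.
February 1–15, 2158: 15 days (2158 is not a leap year).
Total: 26 + 518 + 15 = 559 days.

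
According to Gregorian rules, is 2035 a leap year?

No

2035 is not a leap year.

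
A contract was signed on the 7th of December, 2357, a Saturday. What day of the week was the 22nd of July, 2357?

Monday

Count forward from the earlier date (July 22, 2357) to the later (December 7, 2357):
July 2357: 31 − 22 = 9 days remain.
Then August (31), September (30), October (31), November (30): 31 + 30 + 31 + 30 = 122 days.
December 1–7, 2357: 7 days.
Total: 9 + 122 + 7 = 138 days.
138 mod 7 = 5, so 5 days before Saturday is Monday.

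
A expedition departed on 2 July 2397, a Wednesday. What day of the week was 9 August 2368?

Friday

Count forward from the earlier date (August 9, 2368) to the later (July 2, 2397):
Day-of-year of August 9, 2368: 222.
Day-of-year of July 2, 2397: 183.
2368 has 366 days, so 366 − 222 = 144 days remain in 2368.
Full years 2369–2396: 21 common + 7 leap = 21×365 + 7×366 = 10227 days.
Total: 144 + 10227 + 183 = 10554 days.
10554 mod 7 = 5, so 5 days before Wednesday is Friday.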